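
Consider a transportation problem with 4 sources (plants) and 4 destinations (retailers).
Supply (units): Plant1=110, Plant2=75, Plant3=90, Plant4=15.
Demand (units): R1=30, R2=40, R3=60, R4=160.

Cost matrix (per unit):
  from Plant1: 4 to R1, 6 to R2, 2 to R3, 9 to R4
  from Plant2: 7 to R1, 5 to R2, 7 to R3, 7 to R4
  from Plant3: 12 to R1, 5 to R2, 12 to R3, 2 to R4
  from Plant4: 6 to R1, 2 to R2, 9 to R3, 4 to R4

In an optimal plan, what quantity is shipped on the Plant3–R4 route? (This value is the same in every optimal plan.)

90

The minimum-cost plan:
  Plant1->R1: 30 × 4 = 120
  Plant1->R2: 20 × 6 = 120
  Plant1->R3: 60 × 2 = 120
  Plant2->R2: 5 × 5 = 25
  Plant2->R4: 70 × 7 = 490
  Plant3->R4: 90 × 2 = 180
  Plant4->R2: 15 × 2 = 30
Total cost = 1085.
So Plant3→R4 carries 90 units.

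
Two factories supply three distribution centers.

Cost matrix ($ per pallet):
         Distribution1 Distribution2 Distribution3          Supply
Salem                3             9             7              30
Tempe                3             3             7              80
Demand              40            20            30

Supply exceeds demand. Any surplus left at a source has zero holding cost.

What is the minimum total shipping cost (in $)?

An optimal shipping plan:
  Salem→Distribution1: 30 × $3 = $90
  Tempe→Distribution1: 10 × $3 = $30
  Tempe→Distribution2: 20 × $3 = $60
  Tempe→Distribution3: 30 × $7 = $210
Total = 90 + 30 + 60 + 210 = $390.
(Supply check: Salem ships 30; Tempe ships 60.)

390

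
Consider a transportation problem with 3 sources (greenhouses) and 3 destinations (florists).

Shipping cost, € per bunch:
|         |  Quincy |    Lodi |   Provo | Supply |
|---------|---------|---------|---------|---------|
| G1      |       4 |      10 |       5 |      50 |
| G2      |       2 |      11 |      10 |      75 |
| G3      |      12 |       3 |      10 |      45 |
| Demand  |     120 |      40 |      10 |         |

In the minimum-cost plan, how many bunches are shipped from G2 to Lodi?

0

Solving gives:
  G1->Quincy: 45 × €4 = €180
  G1->Provo: 5 × €5 = €25
  G2->Quincy: 75 × €2 = €150
  G3->Lodi: 40 × €3 = €120
  G3->Provo: 5 × €10 = €50
Total cost = €525.
The route G2→Lodi is not used.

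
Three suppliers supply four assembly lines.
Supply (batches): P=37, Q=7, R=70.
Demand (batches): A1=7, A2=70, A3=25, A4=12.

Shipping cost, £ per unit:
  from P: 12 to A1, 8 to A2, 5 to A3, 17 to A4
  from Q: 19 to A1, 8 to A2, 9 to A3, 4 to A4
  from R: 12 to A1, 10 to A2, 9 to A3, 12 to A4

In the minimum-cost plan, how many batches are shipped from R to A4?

5

Optimal shipments:
  P→A2: 12 × £8 = £96
  P→A3: 25 × £5 = £125
  Q→A4: 7 × £4 = £28
  R→A1: 7 × £12 = £84
  R→A2: 58 × £10 = £580
  R→A4: 5 × £12 = £60
Total cost = £973.
So R→A4 carries 5 batches.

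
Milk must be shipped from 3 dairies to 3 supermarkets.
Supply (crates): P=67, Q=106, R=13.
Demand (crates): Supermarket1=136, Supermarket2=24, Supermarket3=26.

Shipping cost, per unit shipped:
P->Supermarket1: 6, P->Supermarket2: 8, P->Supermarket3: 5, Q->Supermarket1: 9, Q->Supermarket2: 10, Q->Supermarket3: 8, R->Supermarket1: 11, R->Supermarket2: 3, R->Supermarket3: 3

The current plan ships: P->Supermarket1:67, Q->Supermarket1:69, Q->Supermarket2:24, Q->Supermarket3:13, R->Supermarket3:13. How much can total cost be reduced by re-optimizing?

26

Current plan cost = 67·6 + 69·9 + 24·10 + 13·8 + 13·3 = 1406.
Optimal plan:
  P→Supermarket1: 41 × 6 = 246
  P→Supermarket3: 26 × 5 = 130
  Q→Supermarket1: 95 × 9 = 855
  Q→Supermarket2: 11 × 10 = 110
  R→Supermarket2: 13 × 3 = 39
Optimal cost = 1380.
Saving = 1406 − 1380 = 26.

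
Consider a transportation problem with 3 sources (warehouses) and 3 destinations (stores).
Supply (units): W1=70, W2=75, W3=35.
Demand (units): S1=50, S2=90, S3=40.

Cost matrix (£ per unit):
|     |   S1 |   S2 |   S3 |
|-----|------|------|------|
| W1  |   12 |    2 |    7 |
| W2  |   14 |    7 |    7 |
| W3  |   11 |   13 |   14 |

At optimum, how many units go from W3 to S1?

The minimum-cost plan:
  W1→S2: 70 units
  W2→S1: 15 units
  W2→S2: 20 units
  W2→S3: 40 units
  W3→S1: 35 units
Total cost = £1155.
So W3→S1 carries 35 units.

35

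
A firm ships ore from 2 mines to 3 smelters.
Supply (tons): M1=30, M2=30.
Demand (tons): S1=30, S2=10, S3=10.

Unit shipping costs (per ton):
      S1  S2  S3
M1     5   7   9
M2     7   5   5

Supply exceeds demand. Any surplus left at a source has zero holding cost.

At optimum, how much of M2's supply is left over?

Minimum-cost shipments:
  M1–S1: 30 × 5 = 150
  M2–S2: 10 × 5 = 50
  M2–S3: 10 × 5 = 50
Total cost = 250.
M2 ships 20 of its 30, leaving 10.

10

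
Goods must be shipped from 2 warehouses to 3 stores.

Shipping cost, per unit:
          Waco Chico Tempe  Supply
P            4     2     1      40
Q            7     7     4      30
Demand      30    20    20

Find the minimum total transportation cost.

270

Optimal allocation:
  P->Waco: 20 units
  P->Chico: 20 units
  Q->Waco: 10 units
  Q->Tempe: 20 units
Total cost = 270.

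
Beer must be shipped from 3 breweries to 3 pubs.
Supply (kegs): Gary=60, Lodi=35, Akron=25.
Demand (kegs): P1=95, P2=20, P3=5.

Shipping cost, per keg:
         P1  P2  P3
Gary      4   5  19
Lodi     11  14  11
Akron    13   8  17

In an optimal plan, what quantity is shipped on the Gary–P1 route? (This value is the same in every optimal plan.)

Solving gives:
  Gary->P1: 60 × 4 = 240
  Lodi->P1: 30 × 11 = 330
  Lodi->P3: 5 × 11 = 55
  Akron->P1: 5 × 13 = 65
  Akron->P2: 20 × 8 = 160
Total cost = 850.
So Gary→P1 carries 60 kegs.

60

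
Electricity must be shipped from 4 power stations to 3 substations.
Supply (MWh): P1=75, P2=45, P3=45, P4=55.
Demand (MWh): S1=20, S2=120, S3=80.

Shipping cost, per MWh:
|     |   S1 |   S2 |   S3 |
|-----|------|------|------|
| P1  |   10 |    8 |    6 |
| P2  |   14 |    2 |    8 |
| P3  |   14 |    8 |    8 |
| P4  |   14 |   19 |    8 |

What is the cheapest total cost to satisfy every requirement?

A cheapest plan:
  P1->S1: 20 × 10 = 200
  P1->S2: 30 × 8 = 240
  P1->S3: 25 × 6 = 150
  P2->S2: 45 × 2 = 90
  P3->S2: 45 × 8 = 360
  P4->S3: 55 × 8 = 440
Total = 200 + 240 + 150 + 90 + 360 + 440 = 1480.
(Supply check: P1 ships 75; P2 ships 45; P3 ships 45; P4 ships 55.)

1480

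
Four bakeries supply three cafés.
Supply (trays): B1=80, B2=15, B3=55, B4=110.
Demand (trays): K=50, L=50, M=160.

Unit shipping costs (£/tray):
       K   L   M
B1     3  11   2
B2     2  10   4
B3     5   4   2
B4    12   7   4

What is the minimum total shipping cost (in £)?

875

An optimal shipping plan:
  B1 to K: 35 × £3 = £105
  B1 to M: 45 × £2 = £90
  B2 to K: 15 × £2 = £30
  B3 to L: 50 × £4 = £200
  B3 to M: 5 × £2 = £10
  B4 to M: 110 × £4 = £440
Total = 105 + 90 + 30 + 200 + 10 + 440 = £875.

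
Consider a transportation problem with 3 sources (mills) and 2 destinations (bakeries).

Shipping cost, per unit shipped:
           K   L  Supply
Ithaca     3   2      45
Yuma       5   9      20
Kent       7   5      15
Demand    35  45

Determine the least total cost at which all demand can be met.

280

An optimal shipping plan:
  Ithaca→K: 15 sacks
  Ithaca→L: 30 sacks
  Yuma→K: 20 sacks
  Kent→L: 15 sacks
Total cost = 280.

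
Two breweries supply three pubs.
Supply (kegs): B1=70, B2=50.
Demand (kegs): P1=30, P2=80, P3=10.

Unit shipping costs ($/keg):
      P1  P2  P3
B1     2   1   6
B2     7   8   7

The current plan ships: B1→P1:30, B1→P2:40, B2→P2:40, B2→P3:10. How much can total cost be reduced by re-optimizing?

60

Current plan cost = 30·2 + 40·1 + 40·8 + 10·7 = $490.
Optimal plan:
  B1→P2: 70 × $1 = $70
  B2→P1: 30 × $7 = $210
  B2→P2: 10 × $8 = $80
  B2→P3: 10 × $7 = $70
Optimal cost = $430.
Saving = 490 − 430 = $60.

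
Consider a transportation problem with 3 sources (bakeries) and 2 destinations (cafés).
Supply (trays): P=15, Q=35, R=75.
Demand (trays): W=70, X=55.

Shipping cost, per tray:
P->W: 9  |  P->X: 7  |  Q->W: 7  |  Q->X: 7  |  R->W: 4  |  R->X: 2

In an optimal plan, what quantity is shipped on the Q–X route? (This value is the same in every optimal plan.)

Optimal shipments:
  P->W: 15 trays
  Q->W: 35 trays
  R->W: 20 trays
  R->X: 55 trays
Total cost = 570.
The route Q→X is not used.

0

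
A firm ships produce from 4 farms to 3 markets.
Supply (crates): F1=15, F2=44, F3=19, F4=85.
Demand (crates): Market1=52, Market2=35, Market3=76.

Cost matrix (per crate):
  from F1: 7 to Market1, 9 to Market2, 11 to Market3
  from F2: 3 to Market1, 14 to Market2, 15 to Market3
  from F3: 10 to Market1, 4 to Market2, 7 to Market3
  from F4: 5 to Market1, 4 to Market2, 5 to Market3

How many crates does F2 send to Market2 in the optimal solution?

Solving gives:
  F1 to Market1: 8 crates
  F1 to Market2: 7 crates
  F2 to Market1: 44 crates
  F3 to Market2: 19 crates
  F4 to Market2: 9 crates
  F4 to Market3: 76 crates
Total cost = 743.
The route F2→Market2 is not used.

0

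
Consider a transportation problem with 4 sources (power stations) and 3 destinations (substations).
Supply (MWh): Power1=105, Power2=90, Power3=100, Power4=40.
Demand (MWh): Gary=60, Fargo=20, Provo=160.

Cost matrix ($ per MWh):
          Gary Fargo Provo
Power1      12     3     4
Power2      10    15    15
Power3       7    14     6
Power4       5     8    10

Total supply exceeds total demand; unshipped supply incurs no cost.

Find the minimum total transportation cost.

Optimal allocation:
  Power1 to Fargo: 20 × $3 = $60
  Power1 to Provo: 85 × $4 = $340
  Power3 to Gary: 20 × $7 = $140
  Power3 to Provo: 75 × $6 = $450
  Power4 to Gary: 40 × $5 = $200
Total = 60 + 340 + 140 + 450 + 200 = $1190.

1190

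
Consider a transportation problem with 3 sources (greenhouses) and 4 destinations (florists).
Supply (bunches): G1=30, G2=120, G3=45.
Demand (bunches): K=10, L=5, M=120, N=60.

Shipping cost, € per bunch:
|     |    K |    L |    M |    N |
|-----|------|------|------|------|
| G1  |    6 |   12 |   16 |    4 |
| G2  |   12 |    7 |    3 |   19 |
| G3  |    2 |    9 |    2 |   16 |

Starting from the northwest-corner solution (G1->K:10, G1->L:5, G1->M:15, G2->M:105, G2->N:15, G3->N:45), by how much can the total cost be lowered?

Current plan cost = 10·6 + 5·12 + 15·16 + 105·3 + 15·19 + 45·16 = €1680.
Optimal plan:
  G1 to N: 30 × €4 = €120
  G2 to L: 5 × €7 = €35
  G2 to M: 115 × €3 = €345
  G3 to K: 10 × €2 = €20
  G3 to M: 5 × €2 = €10
  G3 to N: 30 × €16 = €480
Optimal cost = €1010.
Saving = 1680 − 1010 = €670.

670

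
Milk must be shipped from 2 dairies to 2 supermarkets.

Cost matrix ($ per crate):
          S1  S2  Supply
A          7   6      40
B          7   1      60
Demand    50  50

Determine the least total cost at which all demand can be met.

400

Optimal allocation:
  A to S1: 40 crates
  B to S1: 10 crates
  B to S2: 50 crates
Total cost = $400.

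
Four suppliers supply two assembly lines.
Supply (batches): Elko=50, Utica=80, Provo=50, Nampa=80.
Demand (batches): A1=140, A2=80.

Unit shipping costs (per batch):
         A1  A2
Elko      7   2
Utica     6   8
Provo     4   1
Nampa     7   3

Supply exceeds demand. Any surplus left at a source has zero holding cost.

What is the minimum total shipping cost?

A cheapest plan:
  Elko–A2: 50 batches
  Utica–A1: 80 batches
  Provo–A1: 50 batches
  Nampa–A1: 10 batches
  Nampa–A2: 30 batches
Total cost = 940.

940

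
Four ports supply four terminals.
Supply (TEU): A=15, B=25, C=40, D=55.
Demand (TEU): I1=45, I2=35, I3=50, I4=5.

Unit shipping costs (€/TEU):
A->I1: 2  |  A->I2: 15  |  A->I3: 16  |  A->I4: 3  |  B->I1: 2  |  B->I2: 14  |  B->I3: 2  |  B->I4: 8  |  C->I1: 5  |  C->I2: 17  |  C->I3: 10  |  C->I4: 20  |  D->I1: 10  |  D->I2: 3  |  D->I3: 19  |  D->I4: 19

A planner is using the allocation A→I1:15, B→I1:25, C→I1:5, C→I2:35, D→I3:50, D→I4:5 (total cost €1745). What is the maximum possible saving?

Current plan cost = 15·2 + 25·2 + 5·5 + 35·17 + 50·19 + 5·19 = €1745.
Optimal plan:
  A–I1: 10 TEU
  A–I4: 5 TEU
  B–I3: 25 TEU
  C–I1: 15 TEU
  C–I3: 25 TEU
  D–I1: 20 TEU
  D–I2: 35 TEU
Optimal cost = €715.
Saving = 1745 − 715 = €1030.

1030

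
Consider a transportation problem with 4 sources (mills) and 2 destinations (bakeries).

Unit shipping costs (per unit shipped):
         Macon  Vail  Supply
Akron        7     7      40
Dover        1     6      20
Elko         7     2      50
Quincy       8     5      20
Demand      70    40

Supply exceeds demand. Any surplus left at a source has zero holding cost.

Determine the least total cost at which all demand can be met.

450

Optimal allocation:
  Akron->Macon: 40 × 7 = 280
  Dover->Macon: 20 × 1 = 20
  Elko->Macon: 10 × 7 = 70
  Elko->Vail: 40 × 2 = 80
Total = 280 + 20 + 70 + 80 = 450.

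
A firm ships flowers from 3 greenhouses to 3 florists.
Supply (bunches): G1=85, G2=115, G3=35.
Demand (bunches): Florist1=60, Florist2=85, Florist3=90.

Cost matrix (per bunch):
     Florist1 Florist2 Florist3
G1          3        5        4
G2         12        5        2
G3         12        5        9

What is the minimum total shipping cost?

Optimal allocation:
  G1 to Florist1: 60 bunches
  G1 to Florist2: 25 bunches
  G2 to Florist2: 25 bunches
  G2 to Florist3: 90 bunches
  G3 to Florist2: 35 bunches
Total cost = 785.

785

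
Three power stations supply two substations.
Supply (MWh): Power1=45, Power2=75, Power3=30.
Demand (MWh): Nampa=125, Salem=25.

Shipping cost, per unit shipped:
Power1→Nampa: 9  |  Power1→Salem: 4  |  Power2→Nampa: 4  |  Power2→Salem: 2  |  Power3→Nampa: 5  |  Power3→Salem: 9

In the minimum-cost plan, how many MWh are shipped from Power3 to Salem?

The minimum-cost plan:
  Power1 to Nampa: 20 × 9 = 180
  Power1 to Salem: 25 × 4 = 100
  Power2 to Nampa: 75 × 4 = 300
  Power3 to Nampa: 30 × 5 = 150
Total cost = 730.
The route Power3→Salem is not used.

0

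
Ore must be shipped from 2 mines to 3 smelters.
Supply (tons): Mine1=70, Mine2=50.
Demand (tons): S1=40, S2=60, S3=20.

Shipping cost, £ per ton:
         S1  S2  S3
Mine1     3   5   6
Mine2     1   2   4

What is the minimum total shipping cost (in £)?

390

Optimal allocation:
  Mine1 to S1: 40 × £3 = £120
  Mine1 to S2: 10 × £5 = £50
  Mine1 to S3: 20 × £6 = £120
  Mine2 to S2: 50 × £2 = £100
Total = 120 + 50 + 120 + 100 = £390.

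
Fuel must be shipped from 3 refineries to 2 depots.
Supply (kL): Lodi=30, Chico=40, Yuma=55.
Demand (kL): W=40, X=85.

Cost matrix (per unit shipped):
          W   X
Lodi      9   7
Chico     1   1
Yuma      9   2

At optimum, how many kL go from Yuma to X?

The minimum-cost plan:
  Lodi->X: 30 × 7 = 210
  Chico->W: 40 × 1 = 40
  Yuma->X: 55 × 2 = 110
Total cost = 360.
So Yuma→X carries 55 kL.

55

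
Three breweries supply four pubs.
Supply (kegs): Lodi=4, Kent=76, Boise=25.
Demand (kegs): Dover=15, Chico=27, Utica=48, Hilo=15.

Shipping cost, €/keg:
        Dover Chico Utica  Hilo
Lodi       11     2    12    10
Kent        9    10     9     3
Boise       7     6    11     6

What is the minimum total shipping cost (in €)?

One minimum-cost allocation:
  Lodi→Chico: 4 × €2 = €8
  Kent→Dover: 13 × €9 = €117
  Kent→Utica: 48 × €9 = €432
  Kent→Hilo: 15 × €3 = €45
  Boise→Dover: 2 × €7 = €14
  Boise→Chico: 23 × €6 = €138
Total = 8 + 117 + 432 + 45 + 14 + 138 = €754.

754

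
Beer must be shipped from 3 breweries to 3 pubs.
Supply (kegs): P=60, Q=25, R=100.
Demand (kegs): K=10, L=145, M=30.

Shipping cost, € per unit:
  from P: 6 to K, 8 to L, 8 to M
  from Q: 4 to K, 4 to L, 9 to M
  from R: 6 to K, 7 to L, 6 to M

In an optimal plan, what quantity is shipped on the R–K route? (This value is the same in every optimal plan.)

0

Optimal shipments:
  P to K: 10 × €6 = €60
  P to L: 50 × €8 = €400
  Q to L: 25 × €4 = €100
  R to L: 70 × €7 = €490
  R to M: 30 × €6 = €180
Total cost = €1230.
The route R→K is not used.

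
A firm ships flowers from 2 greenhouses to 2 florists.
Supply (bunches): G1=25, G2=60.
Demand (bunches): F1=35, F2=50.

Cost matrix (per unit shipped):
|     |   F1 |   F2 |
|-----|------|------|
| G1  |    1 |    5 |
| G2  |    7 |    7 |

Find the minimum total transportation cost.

445

A cheapest plan:
  G1→F1: 25 × 1 = 25
  G2→F1: 10 × 7 = 70
  G2→F2: 50 × 7 = 350
Total = 25 + 70 + 350 = 445.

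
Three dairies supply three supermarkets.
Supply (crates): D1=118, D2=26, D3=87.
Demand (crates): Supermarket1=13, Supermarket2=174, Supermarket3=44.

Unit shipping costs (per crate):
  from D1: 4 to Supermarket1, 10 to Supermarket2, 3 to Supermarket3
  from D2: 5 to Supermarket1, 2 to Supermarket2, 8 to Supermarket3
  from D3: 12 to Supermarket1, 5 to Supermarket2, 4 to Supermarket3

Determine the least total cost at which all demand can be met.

Optimal allocation:
  D1->Supermarket1: 13 crates
  D1->Supermarket2: 61 crates
  D1->Supermarket3: 44 crates
  D2->Supermarket2: 26 crates
  D3->Supermarket2: 87 crates
Total cost = 1281.

1281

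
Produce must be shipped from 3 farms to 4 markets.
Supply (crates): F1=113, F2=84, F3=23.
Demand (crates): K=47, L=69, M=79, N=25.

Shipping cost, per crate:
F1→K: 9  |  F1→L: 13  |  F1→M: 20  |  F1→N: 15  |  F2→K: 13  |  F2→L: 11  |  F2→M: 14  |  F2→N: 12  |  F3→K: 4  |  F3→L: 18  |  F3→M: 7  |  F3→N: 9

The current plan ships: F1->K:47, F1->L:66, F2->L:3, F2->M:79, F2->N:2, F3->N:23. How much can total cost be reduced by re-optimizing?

Current plan cost = 47·9 + 66·13 + 3·11 + 79·14 + 2·12 + 23·9 = 2651.
Optimal plan:
  F1–K: 47 × 9 = 423
  F1–L: 66 × 13 = 858
  F2–L: 3 × 11 = 33
  F2–M: 56 × 14 = 784
  F2–N: 25 × 12 = 300
  F3–M: 23 × 7 = 161
Optimal cost = 2559.
Saving = 2651 − 2559 = 92.

92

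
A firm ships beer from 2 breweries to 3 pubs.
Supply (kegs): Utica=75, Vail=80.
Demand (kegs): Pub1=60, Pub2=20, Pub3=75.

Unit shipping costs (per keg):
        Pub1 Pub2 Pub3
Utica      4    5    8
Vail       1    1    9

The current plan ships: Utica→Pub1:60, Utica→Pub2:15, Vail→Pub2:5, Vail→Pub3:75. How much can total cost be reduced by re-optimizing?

315

Current plan cost = 60·4 + 15·5 + 5·1 + 75·9 = 995.
Optimal plan:
  Utica→Pub3: 75 × 8 = 600
  Vail→Pub1: 60 × 1 = 60
  Vail→Pub2: 20 × 1 = 20
Optimal cost = 680.
Saving = 995 − 680 = 315.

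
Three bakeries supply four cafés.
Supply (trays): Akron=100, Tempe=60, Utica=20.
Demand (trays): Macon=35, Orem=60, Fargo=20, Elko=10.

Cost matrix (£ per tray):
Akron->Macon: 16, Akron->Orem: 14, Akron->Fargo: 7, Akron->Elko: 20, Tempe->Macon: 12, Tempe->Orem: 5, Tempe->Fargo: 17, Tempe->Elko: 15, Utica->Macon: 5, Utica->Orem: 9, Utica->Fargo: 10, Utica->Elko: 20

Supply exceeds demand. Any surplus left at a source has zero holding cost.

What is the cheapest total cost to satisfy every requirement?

One minimum-cost allocation:
  Akron->Macon: 15 × £16 = £240
  Akron->Fargo: 20 × £7 = £140
  Akron->Elko: 10 × £20 = £200
  Tempe->Orem: 60 × £5 = £300
  Utica->Macon: 20 × £5 = £100
Total = 240 + 140 + 200 + 300 + 100 = £980.
(Supply check: Akron ships 45; Tempe ships 60; Utica ships 20.)

980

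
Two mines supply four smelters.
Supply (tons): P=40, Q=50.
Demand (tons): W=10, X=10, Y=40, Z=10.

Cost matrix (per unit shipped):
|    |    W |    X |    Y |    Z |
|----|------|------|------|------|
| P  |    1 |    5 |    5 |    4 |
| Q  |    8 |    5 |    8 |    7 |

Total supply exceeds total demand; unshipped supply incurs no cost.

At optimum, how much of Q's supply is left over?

An optimal plan:
  P to W: 10 × 1 = 10
  P to Y: 30 × 5 = 150
  Q to X: 10 × 5 = 50
  Q to Y: 10 × 8 = 80
  Q to Z: 10 × 7 = 70
Total cost = 360.
Q ships 30 of its 50, leaving 20.

20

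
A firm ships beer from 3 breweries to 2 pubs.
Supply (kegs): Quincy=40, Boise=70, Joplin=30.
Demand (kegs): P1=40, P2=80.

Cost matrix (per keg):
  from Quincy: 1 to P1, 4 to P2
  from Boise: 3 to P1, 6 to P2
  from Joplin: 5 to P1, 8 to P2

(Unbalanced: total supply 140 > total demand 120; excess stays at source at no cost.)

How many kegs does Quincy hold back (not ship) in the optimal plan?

0

An optimal plan:
  Quincy->P2: 40 kegs
  Boise->P1: 30 kegs
  Boise->P2: 40 kegs
  Joplin->P1: 10 kegs
Total cost = 540.
Quincy ships 40 of its 40, leaving 0.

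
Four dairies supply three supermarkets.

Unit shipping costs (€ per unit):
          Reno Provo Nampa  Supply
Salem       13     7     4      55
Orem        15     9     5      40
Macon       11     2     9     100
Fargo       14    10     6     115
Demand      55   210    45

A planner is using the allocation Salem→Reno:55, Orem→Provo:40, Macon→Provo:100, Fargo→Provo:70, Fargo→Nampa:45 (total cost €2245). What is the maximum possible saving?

Current plan cost = 55·13 + 40·9 + 100·2 + 70·10 + 45·6 = €2245.
Optimal plan:
  Salem->Provo: 55 crates
  Orem->Provo: 40 crates
  Macon->Provo: 100 crates
  Fargo->Reno: 55 crates
  Fargo->Provo: 15 crates
  Fargo->Nampa: 45 crates
Optimal cost = €2135.
Saving = 2245 − 2135 = €110.

110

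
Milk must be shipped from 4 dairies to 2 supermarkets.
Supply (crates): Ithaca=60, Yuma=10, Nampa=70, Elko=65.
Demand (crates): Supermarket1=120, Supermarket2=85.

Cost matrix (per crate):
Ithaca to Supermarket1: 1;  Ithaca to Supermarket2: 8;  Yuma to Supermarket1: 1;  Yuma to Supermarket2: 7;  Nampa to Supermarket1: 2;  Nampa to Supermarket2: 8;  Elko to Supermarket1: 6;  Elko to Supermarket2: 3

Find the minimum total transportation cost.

A cheapest plan:
  Ithaca–Supermarket1: 60 crates
  Yuma–Supermarket1: 10 crates
  Nampa–Supermarket1: 50 crates
  Nampa–Supermarket2: 20 crates
  Elko–Supermarket2: 65 crates
Total cost = 525.
(Supply check: Ithaca ships 60; Yuma ships 10; Nampa ships 70; Elko ships 65.)

525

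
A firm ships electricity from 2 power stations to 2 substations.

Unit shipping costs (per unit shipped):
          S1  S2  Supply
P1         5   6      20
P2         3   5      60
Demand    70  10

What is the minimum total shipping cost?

290

A cheapest plan:
  P1->S1: 10 MWh
  P1->S2: 10 MWh
  P2->S1: 60 MWh
Total cost = 290.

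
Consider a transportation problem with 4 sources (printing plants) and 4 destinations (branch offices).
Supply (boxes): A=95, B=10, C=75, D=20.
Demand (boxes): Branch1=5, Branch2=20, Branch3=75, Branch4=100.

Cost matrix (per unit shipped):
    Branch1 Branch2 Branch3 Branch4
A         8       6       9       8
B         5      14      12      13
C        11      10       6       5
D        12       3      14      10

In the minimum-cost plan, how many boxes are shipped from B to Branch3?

5

Optimal shipments:
  A to Branch4: 95 × 8 = 760
  B to Branch1: 5 × 5 = 25
  B to Branch3: 5 × 12 = 60
  C to Branch3: 70 × 6 = 420
  C to Branch4: 5 × 5 = 25
  D to Branch2: 20 × 3 = 60
Total cost = 1350.
So B→Branch3 carries 5 boxes.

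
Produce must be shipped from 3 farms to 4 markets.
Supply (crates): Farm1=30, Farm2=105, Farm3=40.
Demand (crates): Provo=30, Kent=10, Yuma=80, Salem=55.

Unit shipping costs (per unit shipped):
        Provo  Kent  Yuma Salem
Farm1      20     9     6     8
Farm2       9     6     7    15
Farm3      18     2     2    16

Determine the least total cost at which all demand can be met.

An optimal shipping plan:
  Farm1->Salem: 30 × 8 = 240
  Farm2->Provo: 30 × 9 = 270
  Farm2->Kent: 10 × 6 = 60
  Farm2->Yuma: 40 × 7 = 280
  Farm2->Salem: 25 × 15 = 375
  Farm3->Yuma: 40 × 2 = 80
Total = 240 + 270 + 60 + 280 + 375 + 80 = 1305.

1305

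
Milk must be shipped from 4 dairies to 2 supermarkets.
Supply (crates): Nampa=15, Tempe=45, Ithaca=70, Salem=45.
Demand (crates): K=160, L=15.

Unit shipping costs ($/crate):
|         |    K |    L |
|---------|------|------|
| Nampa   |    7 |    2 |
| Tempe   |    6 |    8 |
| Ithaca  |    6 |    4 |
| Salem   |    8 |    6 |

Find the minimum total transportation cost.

A cheapest plan:
  Nampa->L: 15 × $2 = $30
  Tempe->K: 45 × $6 = $270
  Ithaca->K: 70 × $6 = $420
  Salem->K: 45 × $8 = $360
Total = 30 + 270 + 420 + 360 = $1080.
(Supply check: Nampa ships 15; Tempe ships 45; Ithaca ships 70; Salem ships 45.)

1080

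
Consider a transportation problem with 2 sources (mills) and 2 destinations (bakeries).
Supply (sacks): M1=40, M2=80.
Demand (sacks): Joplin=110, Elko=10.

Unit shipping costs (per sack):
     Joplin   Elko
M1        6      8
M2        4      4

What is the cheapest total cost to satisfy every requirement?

An optimal shipping plan:
  M1->Joplin: 40 × 6 = 240
  M2->Joplin: 70 × 4 = 280
  M2->Elko: 10 × 4 = 40
Total = 240 + 280 + 40 = 560.
(Supply check: M1 ships 40; M2 ships 80.)

560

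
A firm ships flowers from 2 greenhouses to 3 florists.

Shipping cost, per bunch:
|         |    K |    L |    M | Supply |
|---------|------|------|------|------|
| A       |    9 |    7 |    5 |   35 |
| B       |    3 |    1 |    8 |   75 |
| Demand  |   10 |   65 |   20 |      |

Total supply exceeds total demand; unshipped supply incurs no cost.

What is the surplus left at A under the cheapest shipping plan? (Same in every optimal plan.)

15

An optimal plan:
  A to M: 20 × 5 = 100
  B to K: 10 × 3 = 30
  B to L: 65 × 1 = 65
Total cost = 195.
A ships 20 of its 35, leaving 15.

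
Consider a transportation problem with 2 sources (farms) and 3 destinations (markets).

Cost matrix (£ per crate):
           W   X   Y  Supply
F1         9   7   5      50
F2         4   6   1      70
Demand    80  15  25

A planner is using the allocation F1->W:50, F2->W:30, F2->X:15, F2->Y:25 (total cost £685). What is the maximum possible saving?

Current plan cost = 50·9 + 30·4 + 15·6 + 25·1 = £685.
Optimal plan:
  F1 to W: 10 × £9 = £90
  F1 to X: 15 × £7 = £105
  F1 to Y: 25 × £5 = £125
  F2 to W: 70 × £4 = £280
Optimal cost = £600.
Saving = 685 − 600 = £85.

85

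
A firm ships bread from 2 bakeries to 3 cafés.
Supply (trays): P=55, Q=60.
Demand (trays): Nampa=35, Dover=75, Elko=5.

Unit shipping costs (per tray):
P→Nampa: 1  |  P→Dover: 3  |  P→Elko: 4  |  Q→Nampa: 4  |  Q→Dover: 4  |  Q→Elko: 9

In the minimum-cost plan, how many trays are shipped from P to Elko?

The minimum-cost plan:
  P->Nampa: 35 × 1 = 35
  P->Dover: 15 × 3 = 45
  P->Elko: 5 × 4 = 20
  Q->Dover: 60 × 4 = 240
Total cost = 340.
So P→Elko carries 5 trays.

5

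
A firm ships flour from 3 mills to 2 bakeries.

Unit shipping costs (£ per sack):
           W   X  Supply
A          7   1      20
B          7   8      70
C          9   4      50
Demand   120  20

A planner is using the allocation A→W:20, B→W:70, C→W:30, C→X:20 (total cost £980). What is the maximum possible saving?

Current plan cost = 20·7 + 70·7 + 30·9 + 20·4 = £980.
Optimal plan:
  A–X: 20 × £1 = £20
  B–W: 70 × £7 = £490
  C–W: 50 × £9 = £450
Optimal cost = £960.
Saving = 980 − 960 = £20.

20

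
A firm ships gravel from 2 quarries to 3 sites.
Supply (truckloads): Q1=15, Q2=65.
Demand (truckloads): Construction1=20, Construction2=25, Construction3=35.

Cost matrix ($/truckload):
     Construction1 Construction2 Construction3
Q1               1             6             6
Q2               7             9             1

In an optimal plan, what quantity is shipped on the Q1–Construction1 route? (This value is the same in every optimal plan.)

The minimum-cost plan:
  Q1 to Construction1: 15 truckloads
  Q2 to Construction1: 5 truckloads
  Q2 to Construction2: 25 truckloads
  Q2 to Construction3: 35 truckloads
Total cost = $310.
So Q1→Construction1 carries 15 truckloads.

15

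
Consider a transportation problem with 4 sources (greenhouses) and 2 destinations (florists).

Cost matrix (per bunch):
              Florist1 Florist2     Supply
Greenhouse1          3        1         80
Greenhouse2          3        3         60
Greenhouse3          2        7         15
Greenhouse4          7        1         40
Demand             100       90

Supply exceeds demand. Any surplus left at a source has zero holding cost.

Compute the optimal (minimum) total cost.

One minimum-cost allocation:
  Greenhouse1–Florist1: 25 × 3 = 75
  Greenhouse1–Florist2: 55 × 1 = 55
  Greenhouse2–Florist1: 60 × 3 = 180
  Greenhouse3–Florist1: 15 × 2 = 30
  Greenhouse4–Florist2: 35 × 1 = 35
Total = 75 + 55 + 180 + 30 + 35 = 375.

375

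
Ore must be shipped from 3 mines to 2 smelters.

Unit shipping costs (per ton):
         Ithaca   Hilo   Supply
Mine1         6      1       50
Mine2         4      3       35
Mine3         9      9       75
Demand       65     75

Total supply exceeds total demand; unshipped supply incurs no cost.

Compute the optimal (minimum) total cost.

660

A cheapest plan:
  Mine1→Hilo: 50 tons
  Mine2→Ithaca: 10 tons
  Mine2→Hilo: 25 tons
  Mine3→Ithaca: 55 tons
Total cost = 660.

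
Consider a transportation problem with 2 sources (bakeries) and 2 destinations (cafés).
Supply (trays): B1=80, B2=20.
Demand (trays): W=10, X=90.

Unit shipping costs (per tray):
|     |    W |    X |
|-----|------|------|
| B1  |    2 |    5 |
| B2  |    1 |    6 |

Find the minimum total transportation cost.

470

A cheapest plan:
  B1->X: 80 trays
  B2->W: 10 trays
  B2->X: 10 trays
Total cost = 470.
(Supply check: B1 ships 80; B2 ships 20.)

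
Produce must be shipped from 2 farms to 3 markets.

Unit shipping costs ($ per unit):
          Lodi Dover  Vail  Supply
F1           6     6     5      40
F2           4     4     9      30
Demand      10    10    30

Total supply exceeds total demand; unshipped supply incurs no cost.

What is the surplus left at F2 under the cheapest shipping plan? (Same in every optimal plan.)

10

Minimum-cost shipments:
  F1 to Vail: 30 × $5 = $150
  F2 to Lodi: 10 × $4 = $40
  F2 to Dover: 10 × $4 = $40
Total cost = $230.
F2 ships 20 of its 30, leaving 10.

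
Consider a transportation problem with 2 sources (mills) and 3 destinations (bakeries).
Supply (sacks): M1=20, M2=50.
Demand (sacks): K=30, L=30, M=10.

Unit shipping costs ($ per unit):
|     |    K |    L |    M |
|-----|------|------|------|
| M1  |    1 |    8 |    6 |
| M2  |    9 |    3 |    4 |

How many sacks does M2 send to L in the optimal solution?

30

Solving gives:
  M1->K: 20 × $1 = $20
  M2->K: 10 × $9 = $90
  M2->L: 30 × $3 = $90
  M2->M: 10 × $4 = $40
Total cost = $240.
So M2→L carries 30 sacks.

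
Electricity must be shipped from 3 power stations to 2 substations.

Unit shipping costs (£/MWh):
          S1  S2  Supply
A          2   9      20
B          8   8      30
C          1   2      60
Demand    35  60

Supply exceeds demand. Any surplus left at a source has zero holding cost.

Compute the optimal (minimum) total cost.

Optimal allocation:
  A to S1: 20 MWh
  B to S2: 15 MWh
  C to S1: 15 MWh
  C to S2: 45 MWh
Total cost = £265.

265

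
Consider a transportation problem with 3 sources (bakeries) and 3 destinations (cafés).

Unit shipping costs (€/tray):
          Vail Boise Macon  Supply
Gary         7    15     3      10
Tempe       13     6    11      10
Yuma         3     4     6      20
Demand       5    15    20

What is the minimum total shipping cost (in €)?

185

Optimal allocation:
  Gary→Macon: 10 × €3 = €30
  Tempe→Boise: 10 × €6 = €60
  Yuma→Vail: 5 × €3 = €15
  Yuma→Boise: 5 × €4 = €20
  Yuma→Macon: 10 × €6 = €60
Total = 30 + 60 + 15 + 20 + 60 = €185.
(Supply check: Gary ships 10; Tempe ships 10; Yuma ships 20.)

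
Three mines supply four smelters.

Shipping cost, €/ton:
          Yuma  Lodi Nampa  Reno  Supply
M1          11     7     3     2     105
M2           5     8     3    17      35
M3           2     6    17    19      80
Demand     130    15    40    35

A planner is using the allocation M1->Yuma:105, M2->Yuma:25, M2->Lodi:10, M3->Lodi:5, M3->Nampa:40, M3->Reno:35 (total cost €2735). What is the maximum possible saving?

Current plan cost = 105·11 + 25·5 + 10·8 + 5·6 + 40·17 + 35·19 = €2735.
Optimal plan:
  M1->Yuma: 15 tons
  M1->Lodi: 15 tons
  M1->Nampa: 40 tons
  M1->Reno: 35 tons
  M2->Yuma: 35 tons
  M3->Yuma: 80 tons
Optimal cost = €795.
Saving = 2735 − 795 = €1940.

1940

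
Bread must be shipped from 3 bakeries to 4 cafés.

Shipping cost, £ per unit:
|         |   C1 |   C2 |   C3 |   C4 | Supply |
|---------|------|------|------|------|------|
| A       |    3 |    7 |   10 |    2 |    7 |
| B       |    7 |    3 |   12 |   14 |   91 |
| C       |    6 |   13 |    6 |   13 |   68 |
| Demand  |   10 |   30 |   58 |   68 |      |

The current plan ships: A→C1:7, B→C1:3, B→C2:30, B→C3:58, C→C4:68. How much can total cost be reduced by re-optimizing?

346

Current plan cost = 7·3 + 3·7 + 30·3 + 58·12 + 68·13 = £1712.
Optimal plan:
  A–C4: 7 trays
  B–C2: 30 trays
  B–C4: 61 trays
  C–C1: 10 trays
  C–C3: 58 trays
Optimal cost = £1366.
Saving = 1712 − 1366 = £346.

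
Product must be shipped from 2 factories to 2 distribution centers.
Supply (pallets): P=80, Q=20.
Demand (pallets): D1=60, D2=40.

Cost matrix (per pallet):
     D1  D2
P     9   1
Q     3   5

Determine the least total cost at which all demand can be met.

One minimum-cost allocation:
  P–D1: 40 × 9 = 360
  P–D2: 40 × 1 = 40
  Q–D1: 20 × 3 = 60
Total = 360 + 40 + 60 = 460.

460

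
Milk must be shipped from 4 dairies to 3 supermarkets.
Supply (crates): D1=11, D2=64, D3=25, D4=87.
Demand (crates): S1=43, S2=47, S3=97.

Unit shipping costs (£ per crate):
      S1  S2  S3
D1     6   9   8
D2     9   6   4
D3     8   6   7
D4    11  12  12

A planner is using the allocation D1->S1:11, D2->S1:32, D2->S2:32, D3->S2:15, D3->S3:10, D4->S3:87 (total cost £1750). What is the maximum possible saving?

Current plan cost = 11·6 + 32·9 + 32·6 + 15·6 + 10·7 + 87·12 = £1750.
Optimal plan:
  D1→S1: 11 crates
  D2→S3: 64 crates
  D3→S2: 25 crates
  D4→S1: 32 crates
  D4→S2: 22 crates
  D4→S3: 33 crates
Optimal cost = £1484.
Saving = 1750 − 1484 = £266.

266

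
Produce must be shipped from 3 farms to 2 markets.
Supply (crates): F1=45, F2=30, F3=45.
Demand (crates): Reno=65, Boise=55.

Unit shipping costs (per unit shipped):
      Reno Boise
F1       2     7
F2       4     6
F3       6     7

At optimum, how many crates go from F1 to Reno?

45

Optimal shipments:
  F1→Reno: 45 crates
  F2→Reno: 20 crates
  F2→Boise: 10 crates
  F3→Boise: 45 crates
Total cost = 545.
So F1→Reno carries 45 crates.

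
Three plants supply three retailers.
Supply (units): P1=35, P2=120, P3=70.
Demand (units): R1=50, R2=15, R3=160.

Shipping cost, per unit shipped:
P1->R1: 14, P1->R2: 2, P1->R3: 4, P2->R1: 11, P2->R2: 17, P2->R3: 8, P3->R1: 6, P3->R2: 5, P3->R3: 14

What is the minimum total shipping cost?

1545

An optimal shipping plan:
  P1–R3: 35 units
  P2–R3: 120 units
  P3–R1: 50 units
  P3–R2: 15 units
  P3–R3: 5 units
Total cost = 1545.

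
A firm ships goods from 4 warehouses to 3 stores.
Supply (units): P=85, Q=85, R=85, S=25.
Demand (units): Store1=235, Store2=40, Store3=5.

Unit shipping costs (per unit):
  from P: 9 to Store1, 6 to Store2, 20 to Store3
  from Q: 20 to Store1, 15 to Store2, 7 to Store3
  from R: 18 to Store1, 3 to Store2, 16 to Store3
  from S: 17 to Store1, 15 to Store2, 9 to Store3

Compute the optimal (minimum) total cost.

3755

Optimal allocation:
  P–Store1: 85 × 9 = 765
  Q–Store1: 80 × 20 = 1600
  Q–Store3: 5 × 7 = 35
  R–Store1: 45 × 18 = 810
  R–Store2: 40 × 3 = 120
  S–Store1: 25 × 17 = 425
Total = 765 + 1600 + 35 + 810 + 120 + 425 = 3755.
(Supply check: P ships 85; Q ships 85; R ships 85; S ships 25.)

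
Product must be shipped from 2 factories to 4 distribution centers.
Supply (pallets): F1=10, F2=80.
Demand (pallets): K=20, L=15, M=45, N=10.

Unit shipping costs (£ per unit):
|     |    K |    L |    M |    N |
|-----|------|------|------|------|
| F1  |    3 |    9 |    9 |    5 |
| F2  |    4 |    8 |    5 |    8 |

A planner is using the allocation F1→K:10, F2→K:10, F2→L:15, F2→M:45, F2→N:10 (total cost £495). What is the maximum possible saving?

Current plan cost = 10·3 + 10·4 + 15·8 + 45·5 + 10·8 = £495.
Optimal plan:
  F1→N: 10 × £5 = £50
  F2→K: 20 × £4 = £80
  F2→L: 15 × £8 = £120
  F2→M: 45 × £5 = £225
Optimal cost = £475.
Saving = 495 − 475 = £20.

20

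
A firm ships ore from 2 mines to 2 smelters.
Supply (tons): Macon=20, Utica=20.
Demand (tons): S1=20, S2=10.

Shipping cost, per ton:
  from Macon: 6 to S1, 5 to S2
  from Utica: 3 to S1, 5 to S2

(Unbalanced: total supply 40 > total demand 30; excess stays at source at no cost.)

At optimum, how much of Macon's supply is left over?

10

Minimum-cost shipments:
  Macon to S2: 10 × 5 = 50
  Utica to S1: 20 × 3 = 60
Total cost = 110.
Macon ships 10 of its 20, leaving 10.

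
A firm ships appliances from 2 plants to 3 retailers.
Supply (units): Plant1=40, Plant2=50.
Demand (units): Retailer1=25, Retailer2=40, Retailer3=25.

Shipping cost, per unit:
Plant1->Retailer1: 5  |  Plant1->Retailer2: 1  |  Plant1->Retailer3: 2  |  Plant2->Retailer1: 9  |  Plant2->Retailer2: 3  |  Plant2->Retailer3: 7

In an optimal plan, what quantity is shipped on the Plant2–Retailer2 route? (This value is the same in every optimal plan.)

Optimal shipments:
  Plant1->Retailer1: 15 × 5 = 75
  Plant1->Retailer3: 25 × 2 = 50
  Plant2->Retailer1: 10 × 9 = 90
  Plant2->Retailer2: 40 × 3 = 120
Total cost = 335.
So Plant2→Retailer2 carries 40 units.

40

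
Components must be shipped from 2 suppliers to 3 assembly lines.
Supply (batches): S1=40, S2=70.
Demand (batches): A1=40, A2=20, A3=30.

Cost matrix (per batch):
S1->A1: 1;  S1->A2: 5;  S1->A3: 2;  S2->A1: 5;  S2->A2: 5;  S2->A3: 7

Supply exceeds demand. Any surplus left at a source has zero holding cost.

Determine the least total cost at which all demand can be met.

Optimal allocation:
  S1 to A1: 10 batches
  S1 to A3: 30 batches
  S2 to A1: 30 batches
  S2 to A2: 20 batches
Total cost = 320.
(Supply check: S1 ships 40; S2 ships 50.)

320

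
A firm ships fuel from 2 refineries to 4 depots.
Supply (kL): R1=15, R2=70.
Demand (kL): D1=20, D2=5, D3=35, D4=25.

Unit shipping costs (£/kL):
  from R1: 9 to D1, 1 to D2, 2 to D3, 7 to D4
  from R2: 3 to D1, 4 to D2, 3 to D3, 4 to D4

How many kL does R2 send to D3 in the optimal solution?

25

The minimum-cost plan:
  R1->D2: 5 × £1 = £5
  R1->D3: 10 × £2 = £20
  R2->D1: 20 × £3 = £60
  R2->D3: 25 × £3 = £75
  R2->D4: 25 × £4 = £100
Total cost = £260.
So R2→D3 carries 25 kL.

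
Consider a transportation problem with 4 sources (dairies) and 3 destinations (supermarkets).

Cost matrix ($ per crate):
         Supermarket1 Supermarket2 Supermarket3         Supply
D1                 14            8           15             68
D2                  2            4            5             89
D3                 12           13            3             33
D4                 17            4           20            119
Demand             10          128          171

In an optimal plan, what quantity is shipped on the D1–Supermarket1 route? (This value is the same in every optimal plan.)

Solving gives:
  D1 to Supermarket2: 9 × $8 = $72
  D1 to Supermarket3: 59 × $15 = $885
  D2 to Supermarket1: 10 × $2 = $20
  D2 to Supermarket3: 79 × $5 = $395
  D3 to Supermarket3: 33 × $3 = $99
  D4 to Supermarket2: 119 × $4 = $476
Total cost = $1947.
The route D1→Supermarket1 is not used.

0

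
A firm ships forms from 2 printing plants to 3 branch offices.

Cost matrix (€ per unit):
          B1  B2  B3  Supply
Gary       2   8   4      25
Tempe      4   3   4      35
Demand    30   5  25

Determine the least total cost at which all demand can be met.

A cheapest plan:
  Gary–B1: 25 × €2 = €50
  Tempe–B1: 5 × €4 = €20
  Tempe–B2: 5 × €3 = €15
  Tempe–B3: 25 × €4 = €100
Total = 50 + 20 + 15 + 100 = €185.
(Supply check: Gary ships 25; Tempe ships 35.)

185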